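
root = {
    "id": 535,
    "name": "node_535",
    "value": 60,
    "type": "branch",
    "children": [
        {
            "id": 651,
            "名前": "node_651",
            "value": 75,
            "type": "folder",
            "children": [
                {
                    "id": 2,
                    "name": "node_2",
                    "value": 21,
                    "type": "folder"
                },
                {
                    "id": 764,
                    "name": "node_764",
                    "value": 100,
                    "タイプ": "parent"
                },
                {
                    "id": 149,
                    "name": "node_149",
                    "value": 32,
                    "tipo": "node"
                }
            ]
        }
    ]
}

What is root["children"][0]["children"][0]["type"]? "folder"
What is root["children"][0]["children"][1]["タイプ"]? "parent"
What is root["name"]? "node_535"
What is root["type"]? "branch"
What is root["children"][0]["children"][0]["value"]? 21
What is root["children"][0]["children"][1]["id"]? 764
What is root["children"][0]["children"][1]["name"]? "node_764"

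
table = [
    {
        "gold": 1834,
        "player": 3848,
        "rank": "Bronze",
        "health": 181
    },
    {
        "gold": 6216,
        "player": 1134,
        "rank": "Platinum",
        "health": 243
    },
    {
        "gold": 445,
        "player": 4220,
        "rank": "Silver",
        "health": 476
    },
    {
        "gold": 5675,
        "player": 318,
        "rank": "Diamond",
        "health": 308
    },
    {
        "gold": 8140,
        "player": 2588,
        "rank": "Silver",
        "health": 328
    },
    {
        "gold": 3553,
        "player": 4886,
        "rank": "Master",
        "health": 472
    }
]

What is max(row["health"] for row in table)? 476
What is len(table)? 6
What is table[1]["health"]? 243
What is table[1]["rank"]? "Platinum"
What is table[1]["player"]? 1134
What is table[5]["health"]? 472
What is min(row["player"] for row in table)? 318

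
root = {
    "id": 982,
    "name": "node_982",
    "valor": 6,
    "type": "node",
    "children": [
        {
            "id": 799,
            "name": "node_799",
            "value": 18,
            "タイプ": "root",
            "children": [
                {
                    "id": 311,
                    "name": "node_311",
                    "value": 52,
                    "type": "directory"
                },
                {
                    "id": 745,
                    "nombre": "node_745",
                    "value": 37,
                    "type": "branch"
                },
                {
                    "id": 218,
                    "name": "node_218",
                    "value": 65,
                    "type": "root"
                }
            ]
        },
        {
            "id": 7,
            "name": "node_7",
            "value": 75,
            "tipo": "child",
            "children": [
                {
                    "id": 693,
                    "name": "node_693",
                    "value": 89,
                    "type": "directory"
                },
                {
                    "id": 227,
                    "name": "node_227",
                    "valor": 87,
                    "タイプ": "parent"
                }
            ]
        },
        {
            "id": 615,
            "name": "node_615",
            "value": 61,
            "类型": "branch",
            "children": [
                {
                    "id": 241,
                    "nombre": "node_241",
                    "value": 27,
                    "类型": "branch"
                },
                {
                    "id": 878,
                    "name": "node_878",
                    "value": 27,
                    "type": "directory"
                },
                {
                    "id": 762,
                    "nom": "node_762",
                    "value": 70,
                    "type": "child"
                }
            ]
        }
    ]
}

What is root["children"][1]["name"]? "node_7"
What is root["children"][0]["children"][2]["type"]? "root"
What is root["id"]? 982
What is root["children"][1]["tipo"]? "child"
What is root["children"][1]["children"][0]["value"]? 89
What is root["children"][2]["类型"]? "branch"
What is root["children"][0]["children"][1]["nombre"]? "node_745"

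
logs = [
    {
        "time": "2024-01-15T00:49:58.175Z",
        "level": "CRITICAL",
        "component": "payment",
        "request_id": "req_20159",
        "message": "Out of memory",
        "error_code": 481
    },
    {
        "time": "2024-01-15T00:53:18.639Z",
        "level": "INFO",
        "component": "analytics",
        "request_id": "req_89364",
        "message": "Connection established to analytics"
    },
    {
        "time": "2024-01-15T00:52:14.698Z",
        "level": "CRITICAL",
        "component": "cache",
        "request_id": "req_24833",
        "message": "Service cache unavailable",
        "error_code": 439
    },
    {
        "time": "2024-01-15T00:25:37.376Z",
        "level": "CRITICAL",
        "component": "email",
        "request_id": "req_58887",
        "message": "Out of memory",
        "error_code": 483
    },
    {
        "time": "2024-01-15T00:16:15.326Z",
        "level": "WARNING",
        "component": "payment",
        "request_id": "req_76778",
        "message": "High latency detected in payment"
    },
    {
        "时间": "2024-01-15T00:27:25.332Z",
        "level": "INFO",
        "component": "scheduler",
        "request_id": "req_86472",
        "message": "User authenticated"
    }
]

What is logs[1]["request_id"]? "req_89364"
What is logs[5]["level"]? "INFO"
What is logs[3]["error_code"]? 483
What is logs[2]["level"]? "CRITICAL"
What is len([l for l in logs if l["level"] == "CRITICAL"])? 3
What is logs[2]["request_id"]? "req_24833"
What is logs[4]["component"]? "payment"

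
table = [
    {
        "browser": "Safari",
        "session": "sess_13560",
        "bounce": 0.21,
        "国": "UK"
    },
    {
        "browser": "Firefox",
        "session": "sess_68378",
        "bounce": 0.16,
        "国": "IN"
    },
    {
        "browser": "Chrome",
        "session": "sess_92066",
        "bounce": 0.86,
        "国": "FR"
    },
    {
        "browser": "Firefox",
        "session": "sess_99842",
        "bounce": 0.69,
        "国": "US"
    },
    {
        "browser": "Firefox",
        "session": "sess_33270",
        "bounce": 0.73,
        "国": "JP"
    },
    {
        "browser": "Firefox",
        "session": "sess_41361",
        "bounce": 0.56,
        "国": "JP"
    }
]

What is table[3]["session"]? "sess_99842"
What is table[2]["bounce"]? 0.86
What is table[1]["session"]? "sess_68378"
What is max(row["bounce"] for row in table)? 0.86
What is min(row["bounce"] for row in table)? 0.16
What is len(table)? 6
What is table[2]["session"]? "sess_92066"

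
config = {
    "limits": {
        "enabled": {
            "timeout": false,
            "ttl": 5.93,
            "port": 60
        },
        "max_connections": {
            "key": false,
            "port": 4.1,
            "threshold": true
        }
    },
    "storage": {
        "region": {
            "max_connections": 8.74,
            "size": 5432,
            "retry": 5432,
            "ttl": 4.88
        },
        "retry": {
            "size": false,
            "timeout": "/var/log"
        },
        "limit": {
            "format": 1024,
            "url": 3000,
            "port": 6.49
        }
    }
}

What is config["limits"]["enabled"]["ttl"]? 5.93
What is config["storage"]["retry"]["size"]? False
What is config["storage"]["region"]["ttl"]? 4.88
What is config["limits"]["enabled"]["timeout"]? False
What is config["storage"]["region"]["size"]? 5432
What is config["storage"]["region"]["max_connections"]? 8.74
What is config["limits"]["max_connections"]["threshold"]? True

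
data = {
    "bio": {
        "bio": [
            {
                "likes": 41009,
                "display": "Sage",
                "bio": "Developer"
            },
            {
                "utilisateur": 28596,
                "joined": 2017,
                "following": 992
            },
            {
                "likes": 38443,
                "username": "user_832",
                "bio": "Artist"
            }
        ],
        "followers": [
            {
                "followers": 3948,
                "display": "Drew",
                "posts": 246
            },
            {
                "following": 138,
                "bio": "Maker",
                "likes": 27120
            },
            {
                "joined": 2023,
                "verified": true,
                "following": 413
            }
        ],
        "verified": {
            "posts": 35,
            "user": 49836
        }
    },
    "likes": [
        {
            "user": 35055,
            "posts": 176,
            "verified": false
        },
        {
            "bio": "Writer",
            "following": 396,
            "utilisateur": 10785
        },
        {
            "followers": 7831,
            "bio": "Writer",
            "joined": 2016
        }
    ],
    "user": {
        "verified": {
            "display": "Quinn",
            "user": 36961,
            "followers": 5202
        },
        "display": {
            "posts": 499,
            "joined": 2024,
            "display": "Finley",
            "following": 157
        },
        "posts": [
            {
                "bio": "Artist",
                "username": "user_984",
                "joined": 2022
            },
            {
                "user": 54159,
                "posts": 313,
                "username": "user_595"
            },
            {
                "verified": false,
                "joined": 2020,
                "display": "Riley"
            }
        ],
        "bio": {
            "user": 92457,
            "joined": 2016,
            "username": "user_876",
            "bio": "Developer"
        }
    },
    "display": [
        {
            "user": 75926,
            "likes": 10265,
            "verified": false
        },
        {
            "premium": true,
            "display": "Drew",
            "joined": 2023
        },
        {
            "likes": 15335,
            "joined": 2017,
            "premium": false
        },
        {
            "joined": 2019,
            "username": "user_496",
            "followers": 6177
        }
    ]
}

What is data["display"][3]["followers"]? 6177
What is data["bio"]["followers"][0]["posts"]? 246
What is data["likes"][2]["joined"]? 2016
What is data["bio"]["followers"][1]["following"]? 138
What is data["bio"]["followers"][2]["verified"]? True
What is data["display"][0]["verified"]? False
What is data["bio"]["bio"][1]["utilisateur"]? 28596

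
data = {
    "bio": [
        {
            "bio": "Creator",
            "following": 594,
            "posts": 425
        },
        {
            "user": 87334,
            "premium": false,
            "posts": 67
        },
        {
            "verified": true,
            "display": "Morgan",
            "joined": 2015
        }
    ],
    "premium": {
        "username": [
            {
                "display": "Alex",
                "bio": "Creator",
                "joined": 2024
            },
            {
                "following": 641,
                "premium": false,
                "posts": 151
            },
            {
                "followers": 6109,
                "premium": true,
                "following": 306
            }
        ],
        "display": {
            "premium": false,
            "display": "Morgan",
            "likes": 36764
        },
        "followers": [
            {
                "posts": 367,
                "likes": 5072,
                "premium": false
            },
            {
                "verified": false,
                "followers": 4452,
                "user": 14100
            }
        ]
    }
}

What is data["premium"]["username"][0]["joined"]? 2024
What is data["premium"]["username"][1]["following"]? 641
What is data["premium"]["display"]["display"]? "Morgan"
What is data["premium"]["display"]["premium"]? False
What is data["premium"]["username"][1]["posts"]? 151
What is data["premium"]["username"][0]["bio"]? "Creator"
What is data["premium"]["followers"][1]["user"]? 14100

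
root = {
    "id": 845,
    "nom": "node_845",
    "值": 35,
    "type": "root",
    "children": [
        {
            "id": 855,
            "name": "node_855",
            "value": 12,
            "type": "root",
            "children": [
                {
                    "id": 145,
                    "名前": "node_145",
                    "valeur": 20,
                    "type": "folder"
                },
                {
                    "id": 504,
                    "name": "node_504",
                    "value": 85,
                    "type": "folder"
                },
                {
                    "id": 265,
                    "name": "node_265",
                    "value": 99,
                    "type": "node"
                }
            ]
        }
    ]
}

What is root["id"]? 845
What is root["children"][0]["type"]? "root"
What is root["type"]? "root"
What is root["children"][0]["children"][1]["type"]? "folder"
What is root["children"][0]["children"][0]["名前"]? "node_145"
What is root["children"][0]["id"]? 855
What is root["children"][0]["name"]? "node_855"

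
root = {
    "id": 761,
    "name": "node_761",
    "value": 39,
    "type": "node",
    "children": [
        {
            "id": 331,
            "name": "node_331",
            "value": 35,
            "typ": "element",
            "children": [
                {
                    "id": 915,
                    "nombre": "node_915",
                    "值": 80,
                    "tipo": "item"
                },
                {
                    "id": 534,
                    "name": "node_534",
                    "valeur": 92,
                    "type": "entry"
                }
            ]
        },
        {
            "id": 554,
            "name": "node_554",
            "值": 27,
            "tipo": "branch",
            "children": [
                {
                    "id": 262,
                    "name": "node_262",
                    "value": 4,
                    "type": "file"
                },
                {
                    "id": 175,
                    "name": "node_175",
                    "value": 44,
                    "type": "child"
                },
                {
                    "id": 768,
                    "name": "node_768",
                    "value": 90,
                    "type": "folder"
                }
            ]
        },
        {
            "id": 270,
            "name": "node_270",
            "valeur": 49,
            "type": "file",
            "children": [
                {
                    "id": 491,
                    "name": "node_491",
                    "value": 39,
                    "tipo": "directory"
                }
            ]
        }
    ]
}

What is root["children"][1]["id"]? 554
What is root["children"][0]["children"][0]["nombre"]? "node_915"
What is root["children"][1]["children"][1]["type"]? "child"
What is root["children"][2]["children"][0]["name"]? "node_491"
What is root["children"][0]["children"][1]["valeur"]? 92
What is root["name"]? "node_761"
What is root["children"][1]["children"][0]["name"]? "node_262"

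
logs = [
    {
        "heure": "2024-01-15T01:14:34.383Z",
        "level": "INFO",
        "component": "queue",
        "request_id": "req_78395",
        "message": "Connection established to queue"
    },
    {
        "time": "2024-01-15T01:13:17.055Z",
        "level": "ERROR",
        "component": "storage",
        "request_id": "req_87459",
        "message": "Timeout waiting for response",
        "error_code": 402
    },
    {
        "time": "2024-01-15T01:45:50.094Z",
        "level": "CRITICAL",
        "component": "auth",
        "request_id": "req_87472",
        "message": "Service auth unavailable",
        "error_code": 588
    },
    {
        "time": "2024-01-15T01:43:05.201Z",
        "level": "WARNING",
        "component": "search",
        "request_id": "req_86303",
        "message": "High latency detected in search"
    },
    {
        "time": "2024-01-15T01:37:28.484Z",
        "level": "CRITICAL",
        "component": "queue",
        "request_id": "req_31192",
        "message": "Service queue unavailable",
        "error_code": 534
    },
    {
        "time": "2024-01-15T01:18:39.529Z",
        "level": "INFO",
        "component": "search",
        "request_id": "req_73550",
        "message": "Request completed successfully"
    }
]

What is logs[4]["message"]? "Service queue unavailable"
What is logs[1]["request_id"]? "req_87459"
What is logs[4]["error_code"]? 534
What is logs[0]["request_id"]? "req_78395"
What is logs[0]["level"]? "INFO"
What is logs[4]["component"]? "queue"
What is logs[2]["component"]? "auth"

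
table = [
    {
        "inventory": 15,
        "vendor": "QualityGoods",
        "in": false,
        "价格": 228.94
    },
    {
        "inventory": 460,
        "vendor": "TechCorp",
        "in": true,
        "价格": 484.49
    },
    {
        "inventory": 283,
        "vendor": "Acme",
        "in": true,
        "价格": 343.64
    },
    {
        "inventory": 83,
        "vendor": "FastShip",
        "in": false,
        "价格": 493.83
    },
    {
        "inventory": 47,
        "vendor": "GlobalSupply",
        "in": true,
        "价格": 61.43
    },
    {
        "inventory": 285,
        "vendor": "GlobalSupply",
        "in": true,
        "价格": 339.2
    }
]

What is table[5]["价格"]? 339.2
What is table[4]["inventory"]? 47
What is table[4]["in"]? True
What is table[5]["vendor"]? "GlobalSupply"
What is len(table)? 6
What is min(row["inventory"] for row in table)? 15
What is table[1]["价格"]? 484.49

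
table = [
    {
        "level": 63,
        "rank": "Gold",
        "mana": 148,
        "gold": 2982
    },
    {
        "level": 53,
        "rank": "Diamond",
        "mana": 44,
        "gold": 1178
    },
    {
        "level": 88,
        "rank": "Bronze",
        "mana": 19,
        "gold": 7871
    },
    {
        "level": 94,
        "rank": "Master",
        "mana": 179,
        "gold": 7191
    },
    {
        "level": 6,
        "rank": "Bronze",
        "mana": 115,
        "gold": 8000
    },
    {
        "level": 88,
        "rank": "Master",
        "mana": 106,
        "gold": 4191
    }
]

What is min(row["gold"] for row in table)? 1178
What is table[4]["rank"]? "Bronze"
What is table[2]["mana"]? 19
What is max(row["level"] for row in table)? 94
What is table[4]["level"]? 6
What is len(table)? 6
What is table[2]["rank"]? "Bronze"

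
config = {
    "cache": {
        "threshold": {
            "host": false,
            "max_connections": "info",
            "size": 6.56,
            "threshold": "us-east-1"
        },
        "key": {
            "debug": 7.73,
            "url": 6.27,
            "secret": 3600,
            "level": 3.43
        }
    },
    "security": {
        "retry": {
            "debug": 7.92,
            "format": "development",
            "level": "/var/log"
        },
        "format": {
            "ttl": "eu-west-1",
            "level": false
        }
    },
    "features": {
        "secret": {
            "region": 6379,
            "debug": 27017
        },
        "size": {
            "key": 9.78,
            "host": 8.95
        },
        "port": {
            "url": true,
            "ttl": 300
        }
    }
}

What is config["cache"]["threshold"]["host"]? False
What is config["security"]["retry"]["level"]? "/var/log"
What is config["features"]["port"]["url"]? True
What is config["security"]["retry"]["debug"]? 7.92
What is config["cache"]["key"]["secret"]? 3600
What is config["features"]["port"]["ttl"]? 300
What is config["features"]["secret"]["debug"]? 27017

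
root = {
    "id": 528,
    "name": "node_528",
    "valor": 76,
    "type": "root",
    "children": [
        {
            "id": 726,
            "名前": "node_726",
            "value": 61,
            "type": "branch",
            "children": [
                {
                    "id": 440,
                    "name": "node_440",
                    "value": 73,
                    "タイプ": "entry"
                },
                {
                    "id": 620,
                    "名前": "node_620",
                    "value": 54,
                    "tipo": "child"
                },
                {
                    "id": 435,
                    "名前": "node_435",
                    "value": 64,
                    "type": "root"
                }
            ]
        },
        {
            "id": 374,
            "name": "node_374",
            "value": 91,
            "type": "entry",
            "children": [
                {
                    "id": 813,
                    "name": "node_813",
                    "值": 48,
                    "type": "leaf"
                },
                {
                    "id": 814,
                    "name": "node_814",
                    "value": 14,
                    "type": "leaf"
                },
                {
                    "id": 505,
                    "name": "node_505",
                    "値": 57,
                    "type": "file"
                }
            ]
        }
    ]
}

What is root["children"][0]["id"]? 726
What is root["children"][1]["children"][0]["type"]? "leaf"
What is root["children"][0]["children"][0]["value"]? 73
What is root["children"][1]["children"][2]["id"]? 505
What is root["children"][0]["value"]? 61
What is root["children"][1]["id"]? 374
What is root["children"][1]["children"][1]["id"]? 814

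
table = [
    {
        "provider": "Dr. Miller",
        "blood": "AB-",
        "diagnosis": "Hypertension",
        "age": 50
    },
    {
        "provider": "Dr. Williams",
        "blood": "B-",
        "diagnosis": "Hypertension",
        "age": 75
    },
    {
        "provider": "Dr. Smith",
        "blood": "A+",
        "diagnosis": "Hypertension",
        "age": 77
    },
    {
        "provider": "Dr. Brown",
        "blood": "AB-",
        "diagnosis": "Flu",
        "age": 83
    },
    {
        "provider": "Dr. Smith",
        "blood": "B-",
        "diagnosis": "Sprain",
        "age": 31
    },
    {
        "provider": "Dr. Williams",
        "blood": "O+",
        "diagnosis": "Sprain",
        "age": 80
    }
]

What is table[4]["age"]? 31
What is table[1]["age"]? 75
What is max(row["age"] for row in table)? 83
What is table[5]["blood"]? "O+"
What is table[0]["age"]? 50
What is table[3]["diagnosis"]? "Flu"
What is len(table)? 6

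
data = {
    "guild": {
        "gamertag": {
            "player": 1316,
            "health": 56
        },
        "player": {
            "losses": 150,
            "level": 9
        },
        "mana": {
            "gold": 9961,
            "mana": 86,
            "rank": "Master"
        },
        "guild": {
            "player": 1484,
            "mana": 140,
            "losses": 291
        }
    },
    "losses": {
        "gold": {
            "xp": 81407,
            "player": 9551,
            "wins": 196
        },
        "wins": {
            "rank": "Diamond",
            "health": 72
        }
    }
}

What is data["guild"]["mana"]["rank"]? "Master"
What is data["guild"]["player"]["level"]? 9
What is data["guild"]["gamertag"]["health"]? 56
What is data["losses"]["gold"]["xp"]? 81407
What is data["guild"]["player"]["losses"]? 150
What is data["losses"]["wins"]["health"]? 72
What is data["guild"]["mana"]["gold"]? 9961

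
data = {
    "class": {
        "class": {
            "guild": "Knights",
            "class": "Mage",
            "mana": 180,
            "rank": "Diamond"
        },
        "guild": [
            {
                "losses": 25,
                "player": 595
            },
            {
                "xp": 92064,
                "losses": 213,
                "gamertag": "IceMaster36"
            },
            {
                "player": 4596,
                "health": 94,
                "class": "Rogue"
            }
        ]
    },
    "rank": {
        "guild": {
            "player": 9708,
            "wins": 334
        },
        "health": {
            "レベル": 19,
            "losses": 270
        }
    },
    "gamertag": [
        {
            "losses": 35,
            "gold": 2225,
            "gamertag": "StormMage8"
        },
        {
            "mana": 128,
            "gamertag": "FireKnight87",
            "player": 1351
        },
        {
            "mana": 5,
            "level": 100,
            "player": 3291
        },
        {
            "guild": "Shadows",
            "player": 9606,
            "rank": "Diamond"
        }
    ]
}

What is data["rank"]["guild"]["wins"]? 334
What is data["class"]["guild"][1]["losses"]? 213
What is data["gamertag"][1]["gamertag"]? "FireKnight87"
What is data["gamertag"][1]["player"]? 1351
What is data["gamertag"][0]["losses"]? 35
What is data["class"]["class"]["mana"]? 180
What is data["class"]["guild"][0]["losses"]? 25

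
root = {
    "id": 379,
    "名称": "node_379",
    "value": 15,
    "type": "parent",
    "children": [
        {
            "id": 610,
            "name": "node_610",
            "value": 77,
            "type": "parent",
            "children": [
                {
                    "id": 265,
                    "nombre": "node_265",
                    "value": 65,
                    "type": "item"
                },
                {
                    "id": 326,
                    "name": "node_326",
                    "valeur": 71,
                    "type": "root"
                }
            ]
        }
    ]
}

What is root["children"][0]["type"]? "parent"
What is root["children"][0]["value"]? 77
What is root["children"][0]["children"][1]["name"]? "node_326"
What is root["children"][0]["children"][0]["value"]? 65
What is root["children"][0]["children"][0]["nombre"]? "node_265"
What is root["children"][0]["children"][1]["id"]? 326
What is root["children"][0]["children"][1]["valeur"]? 71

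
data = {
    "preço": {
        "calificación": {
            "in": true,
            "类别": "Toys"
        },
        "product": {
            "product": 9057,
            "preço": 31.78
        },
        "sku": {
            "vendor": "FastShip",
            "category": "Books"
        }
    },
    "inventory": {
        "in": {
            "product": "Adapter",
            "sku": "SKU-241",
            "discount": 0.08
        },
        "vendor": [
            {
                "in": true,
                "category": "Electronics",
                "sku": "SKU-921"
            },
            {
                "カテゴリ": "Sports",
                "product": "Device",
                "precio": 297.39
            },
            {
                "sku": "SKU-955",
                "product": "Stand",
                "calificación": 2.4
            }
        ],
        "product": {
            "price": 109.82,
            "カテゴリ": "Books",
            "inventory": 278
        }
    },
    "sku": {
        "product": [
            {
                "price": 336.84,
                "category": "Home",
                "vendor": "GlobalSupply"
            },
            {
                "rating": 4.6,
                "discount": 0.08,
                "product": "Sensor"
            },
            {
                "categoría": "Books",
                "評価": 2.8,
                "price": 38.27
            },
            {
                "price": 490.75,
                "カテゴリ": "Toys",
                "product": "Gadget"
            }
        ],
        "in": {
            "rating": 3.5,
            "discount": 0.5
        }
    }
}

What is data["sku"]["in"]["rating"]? 3.5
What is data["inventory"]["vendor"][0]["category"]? "Electronics"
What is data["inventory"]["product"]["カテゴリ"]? "Books"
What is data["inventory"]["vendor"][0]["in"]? True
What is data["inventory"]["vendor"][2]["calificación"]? 2.4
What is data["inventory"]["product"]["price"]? 109.82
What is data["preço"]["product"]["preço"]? 31.78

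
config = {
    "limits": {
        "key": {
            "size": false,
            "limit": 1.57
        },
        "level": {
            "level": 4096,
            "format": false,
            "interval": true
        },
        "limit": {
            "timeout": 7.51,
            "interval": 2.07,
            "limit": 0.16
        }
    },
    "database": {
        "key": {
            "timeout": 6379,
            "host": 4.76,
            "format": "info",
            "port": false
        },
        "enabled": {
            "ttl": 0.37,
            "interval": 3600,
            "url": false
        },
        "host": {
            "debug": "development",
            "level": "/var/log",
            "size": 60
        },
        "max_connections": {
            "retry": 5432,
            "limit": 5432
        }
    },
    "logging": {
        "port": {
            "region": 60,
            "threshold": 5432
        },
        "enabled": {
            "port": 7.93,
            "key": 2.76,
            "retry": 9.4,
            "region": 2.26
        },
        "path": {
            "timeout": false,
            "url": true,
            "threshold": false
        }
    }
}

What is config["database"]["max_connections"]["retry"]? 5432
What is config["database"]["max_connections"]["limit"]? 5432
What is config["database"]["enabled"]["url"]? False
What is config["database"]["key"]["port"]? False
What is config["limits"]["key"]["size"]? False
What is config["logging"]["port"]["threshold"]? 5432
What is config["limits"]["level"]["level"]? 4096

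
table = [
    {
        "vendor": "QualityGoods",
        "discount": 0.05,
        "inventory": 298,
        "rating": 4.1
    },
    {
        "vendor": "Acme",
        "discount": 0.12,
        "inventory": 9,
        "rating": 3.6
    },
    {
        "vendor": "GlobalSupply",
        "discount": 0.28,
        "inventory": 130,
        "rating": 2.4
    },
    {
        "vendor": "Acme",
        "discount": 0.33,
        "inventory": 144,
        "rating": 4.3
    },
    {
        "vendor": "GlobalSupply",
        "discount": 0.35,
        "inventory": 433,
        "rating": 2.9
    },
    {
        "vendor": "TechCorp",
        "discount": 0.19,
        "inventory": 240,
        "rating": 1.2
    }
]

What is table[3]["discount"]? 0.33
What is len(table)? 6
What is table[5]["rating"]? 1.2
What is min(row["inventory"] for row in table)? 9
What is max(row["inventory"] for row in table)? 433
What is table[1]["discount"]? 0.12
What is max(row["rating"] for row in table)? 4.3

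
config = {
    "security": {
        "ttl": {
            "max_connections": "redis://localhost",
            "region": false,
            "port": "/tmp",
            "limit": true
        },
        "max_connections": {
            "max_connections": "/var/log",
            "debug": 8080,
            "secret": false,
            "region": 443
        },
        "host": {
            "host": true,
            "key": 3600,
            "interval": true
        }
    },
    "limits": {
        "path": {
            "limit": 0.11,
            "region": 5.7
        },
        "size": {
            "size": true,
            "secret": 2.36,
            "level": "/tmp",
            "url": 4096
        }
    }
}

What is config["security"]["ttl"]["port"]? "/tmp"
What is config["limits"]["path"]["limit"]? 0.11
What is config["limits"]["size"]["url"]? 4096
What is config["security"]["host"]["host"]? True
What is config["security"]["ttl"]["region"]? False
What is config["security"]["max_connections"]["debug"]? 8080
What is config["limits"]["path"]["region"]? 5.7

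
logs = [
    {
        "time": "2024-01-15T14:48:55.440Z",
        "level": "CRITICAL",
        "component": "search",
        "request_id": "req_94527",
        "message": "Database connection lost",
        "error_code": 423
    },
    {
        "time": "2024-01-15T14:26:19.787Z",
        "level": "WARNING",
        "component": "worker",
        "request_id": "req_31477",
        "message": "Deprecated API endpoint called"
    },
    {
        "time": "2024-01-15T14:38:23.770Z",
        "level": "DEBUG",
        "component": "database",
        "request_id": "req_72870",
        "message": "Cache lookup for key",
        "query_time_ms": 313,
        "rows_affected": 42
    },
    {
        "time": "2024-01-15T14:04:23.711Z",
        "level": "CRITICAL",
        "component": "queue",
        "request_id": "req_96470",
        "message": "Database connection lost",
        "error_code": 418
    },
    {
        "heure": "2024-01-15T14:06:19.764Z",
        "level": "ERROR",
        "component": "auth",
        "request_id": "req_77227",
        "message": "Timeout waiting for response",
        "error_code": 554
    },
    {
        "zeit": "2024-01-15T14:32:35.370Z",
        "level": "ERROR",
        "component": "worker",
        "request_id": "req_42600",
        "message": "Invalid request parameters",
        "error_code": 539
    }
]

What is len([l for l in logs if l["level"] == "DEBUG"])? 1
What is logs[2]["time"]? "2024-01-15T14:38:23.770Z"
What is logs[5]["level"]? "ERROR"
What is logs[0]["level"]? "CRITICAL"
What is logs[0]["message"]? "Database connection lost"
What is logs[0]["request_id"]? "req_94527"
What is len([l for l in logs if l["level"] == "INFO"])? 0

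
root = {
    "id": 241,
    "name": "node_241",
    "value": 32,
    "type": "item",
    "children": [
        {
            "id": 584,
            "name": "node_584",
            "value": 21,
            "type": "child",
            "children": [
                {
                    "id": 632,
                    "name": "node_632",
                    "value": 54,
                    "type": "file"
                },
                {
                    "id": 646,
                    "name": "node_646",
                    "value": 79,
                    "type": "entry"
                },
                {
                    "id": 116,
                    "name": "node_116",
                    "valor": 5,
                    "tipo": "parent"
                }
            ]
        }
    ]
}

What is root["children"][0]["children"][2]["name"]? "node_116"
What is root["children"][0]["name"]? "node_584"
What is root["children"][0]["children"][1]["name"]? "node_646"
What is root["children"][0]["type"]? "child"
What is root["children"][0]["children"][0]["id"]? 632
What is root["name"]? "node_241"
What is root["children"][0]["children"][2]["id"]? 116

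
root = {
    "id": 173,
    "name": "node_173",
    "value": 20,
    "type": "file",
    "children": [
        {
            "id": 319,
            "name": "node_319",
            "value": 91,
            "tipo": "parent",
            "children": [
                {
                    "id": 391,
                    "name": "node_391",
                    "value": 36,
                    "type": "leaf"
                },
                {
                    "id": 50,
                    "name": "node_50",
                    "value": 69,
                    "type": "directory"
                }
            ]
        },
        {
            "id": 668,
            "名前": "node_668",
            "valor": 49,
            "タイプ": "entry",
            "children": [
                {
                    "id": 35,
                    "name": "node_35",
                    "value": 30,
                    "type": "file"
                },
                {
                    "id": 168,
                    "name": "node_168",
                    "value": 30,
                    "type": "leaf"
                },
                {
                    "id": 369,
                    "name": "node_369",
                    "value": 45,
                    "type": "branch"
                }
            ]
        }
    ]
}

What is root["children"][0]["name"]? "node_319"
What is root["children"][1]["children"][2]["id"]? 369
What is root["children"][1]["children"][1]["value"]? 30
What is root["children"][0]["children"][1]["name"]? "node_50"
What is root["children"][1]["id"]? 668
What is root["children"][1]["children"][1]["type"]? "leaf"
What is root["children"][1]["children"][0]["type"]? "file"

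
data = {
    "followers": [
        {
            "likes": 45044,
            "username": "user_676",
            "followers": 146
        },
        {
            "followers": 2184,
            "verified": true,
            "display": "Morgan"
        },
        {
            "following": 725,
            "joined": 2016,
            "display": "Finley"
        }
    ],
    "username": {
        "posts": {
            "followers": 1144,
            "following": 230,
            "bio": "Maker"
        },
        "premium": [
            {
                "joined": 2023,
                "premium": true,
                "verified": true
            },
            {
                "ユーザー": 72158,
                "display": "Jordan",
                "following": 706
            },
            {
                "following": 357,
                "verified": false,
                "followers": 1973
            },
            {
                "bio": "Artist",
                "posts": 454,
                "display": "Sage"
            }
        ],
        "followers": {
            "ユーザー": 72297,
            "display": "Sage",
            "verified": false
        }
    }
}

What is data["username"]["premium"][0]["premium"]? True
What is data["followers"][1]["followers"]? 2184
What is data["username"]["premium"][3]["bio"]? "Artist"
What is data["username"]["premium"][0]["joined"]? 2023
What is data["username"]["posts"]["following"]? 230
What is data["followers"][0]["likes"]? 45044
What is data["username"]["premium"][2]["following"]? 357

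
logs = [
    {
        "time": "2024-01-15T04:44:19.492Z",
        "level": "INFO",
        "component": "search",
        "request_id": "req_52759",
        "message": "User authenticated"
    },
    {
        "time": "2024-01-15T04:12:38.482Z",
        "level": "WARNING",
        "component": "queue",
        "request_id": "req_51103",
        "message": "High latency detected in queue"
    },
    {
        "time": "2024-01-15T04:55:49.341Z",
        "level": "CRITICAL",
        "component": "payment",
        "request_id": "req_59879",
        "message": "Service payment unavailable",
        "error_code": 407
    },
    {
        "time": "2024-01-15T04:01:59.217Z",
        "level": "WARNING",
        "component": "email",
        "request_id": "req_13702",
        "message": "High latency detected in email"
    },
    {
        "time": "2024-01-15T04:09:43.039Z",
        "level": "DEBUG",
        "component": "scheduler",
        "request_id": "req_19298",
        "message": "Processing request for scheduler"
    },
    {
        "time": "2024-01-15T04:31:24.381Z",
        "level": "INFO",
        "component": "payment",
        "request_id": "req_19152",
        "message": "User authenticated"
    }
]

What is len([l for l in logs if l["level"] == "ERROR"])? 0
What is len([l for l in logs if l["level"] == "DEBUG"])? 1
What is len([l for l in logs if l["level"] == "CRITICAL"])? 1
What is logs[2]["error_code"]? 407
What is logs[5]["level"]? "INFO"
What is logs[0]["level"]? "INFO"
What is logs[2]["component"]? "payment"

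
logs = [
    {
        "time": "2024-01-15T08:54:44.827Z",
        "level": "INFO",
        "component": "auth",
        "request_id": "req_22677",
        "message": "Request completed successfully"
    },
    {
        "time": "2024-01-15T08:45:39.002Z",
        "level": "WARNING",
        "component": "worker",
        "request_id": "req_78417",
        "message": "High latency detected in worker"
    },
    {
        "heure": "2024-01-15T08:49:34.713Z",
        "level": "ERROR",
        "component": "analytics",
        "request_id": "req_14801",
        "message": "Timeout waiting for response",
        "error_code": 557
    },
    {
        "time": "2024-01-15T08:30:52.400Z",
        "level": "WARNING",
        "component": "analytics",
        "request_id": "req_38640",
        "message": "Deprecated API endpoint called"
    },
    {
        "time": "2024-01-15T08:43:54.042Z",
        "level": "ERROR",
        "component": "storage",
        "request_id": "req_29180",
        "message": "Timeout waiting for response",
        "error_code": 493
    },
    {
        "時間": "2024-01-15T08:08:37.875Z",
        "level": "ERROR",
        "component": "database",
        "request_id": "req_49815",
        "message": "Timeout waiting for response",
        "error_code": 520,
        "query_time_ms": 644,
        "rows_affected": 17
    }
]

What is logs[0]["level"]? "INFO"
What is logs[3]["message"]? "Deprecated API endpoint called"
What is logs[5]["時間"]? "2024-01-15T08:08:37.875Z"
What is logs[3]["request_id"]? "req_38640"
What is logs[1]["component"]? "worker"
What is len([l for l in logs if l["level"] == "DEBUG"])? 0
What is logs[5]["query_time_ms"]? 644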